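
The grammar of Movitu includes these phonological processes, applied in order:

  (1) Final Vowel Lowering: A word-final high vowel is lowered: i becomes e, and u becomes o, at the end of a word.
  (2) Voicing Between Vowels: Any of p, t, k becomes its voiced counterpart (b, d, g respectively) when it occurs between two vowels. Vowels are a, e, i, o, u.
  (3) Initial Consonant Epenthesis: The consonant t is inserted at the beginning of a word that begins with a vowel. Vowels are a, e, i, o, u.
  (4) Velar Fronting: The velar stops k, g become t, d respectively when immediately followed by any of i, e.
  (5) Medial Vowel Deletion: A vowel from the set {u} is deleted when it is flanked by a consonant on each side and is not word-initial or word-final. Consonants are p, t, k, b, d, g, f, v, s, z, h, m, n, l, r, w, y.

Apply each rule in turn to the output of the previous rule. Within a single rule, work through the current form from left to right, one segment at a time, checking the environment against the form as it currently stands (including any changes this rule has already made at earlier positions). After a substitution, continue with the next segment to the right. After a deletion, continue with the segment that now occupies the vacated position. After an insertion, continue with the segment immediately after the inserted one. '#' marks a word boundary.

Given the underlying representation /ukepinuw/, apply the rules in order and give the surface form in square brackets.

(1) Final Vowel Lowering: no change — [ukepinuw]
(2) Voicing Between Vowels: [ukepinuw] → [ugebinuw]
(3) Initial Consonant Epenthesis: [ugebinuw] → [tugebinuw]
(4) Velar Fronting: [tugebinuw] → [tudebinuw]
(5) Medial Vowel Deletion: [tudebinuw] → [tdebinw]

[tdebinw]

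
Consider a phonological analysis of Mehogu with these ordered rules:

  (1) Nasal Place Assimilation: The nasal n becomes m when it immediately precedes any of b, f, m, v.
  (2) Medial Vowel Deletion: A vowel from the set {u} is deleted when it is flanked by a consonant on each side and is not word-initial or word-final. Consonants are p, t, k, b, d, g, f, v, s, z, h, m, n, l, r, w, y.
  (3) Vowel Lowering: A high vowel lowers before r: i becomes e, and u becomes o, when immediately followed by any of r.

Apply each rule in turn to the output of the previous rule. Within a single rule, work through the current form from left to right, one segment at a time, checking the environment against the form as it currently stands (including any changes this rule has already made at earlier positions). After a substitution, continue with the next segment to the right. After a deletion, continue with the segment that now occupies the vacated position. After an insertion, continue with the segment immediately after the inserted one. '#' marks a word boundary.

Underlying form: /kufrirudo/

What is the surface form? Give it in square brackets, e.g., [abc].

(1) Nasal Place Assimilation: no change — [kufrirudo]
(2) Medial Vowel Deletion: [kufrirudo] → [kfrirdo]
(3) Vowel Lowering: [kfrirdo] → [kfrerdo]

[kfrerdo]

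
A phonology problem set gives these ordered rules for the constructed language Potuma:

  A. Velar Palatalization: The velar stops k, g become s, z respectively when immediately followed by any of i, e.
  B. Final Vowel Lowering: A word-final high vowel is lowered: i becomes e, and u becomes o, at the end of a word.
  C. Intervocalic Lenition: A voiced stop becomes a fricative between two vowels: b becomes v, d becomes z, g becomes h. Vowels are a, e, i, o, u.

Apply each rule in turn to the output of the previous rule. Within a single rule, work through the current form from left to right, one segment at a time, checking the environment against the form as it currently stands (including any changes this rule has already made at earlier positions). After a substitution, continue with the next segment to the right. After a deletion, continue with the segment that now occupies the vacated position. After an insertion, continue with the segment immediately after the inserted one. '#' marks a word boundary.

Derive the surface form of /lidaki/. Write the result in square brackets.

[lizase]

A Velar Palatalization: [lidaki] → [lidasi]
B Final Vowel Lowering: [lidasi] → [lidase]
C Intervocalic Lenition: [lidase] → [lizase]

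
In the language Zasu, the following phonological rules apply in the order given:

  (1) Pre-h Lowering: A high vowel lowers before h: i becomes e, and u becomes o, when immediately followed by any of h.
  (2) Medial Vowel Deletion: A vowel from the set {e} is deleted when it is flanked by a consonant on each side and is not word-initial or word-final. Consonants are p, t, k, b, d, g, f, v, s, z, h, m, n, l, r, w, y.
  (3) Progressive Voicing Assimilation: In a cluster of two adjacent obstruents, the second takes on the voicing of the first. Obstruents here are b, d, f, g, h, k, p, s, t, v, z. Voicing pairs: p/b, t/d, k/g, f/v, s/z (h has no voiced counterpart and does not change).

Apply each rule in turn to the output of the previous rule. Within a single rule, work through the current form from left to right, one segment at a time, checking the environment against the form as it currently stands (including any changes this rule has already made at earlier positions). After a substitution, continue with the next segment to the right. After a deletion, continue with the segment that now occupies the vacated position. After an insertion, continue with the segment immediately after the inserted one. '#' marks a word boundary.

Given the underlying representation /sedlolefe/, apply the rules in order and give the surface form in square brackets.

[stlolfe]

(1) Pre-h Lowering: no change — [sedlolefe]
(2) Medial Vowel Deletion: [sedlolefe] → [sdlolfe]
(3) Progressive Voicing Assimilation: [sdlolfe] → [stlolfe]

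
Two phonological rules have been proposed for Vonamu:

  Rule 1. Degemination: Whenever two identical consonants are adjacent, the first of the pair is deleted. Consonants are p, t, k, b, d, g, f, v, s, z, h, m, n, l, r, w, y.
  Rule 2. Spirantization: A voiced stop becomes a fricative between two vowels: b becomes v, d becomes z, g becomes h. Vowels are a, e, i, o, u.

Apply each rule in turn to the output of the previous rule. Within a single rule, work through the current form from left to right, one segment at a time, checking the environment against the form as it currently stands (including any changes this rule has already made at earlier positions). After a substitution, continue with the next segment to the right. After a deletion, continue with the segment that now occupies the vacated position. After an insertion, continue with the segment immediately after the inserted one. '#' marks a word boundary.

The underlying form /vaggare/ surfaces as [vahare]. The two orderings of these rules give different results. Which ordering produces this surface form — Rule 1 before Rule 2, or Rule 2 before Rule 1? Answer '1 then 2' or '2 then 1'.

1 then 2

Order 1 then 2:
  1 Degemination: [vaggare] → [vagare]
  2 Spirantization: [vagare] → [vahare]
  result: [vahare]
Order 2 then 1:
  2 Spirantization: no change — [vaggare]
  1 Degemination: [vaggare] → [vagare]
  result: [vagare]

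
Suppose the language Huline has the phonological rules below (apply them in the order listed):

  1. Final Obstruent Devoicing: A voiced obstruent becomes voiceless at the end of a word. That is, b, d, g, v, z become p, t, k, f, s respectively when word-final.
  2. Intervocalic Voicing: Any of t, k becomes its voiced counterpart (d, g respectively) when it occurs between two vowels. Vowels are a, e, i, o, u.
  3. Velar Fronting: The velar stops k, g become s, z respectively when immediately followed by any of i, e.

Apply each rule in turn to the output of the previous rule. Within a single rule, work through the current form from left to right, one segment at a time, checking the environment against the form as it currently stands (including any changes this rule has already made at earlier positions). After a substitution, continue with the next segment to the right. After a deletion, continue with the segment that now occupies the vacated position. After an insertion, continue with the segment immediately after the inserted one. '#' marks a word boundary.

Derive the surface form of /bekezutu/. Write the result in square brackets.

1 Final Obstruent Devoicing: no change — [bekezutu]
2 Intervocalic Voicing: [bekezutu] → [begezudu]
3 Velar Fronting: [begezudu] → [bezezudu]

[bezezudu]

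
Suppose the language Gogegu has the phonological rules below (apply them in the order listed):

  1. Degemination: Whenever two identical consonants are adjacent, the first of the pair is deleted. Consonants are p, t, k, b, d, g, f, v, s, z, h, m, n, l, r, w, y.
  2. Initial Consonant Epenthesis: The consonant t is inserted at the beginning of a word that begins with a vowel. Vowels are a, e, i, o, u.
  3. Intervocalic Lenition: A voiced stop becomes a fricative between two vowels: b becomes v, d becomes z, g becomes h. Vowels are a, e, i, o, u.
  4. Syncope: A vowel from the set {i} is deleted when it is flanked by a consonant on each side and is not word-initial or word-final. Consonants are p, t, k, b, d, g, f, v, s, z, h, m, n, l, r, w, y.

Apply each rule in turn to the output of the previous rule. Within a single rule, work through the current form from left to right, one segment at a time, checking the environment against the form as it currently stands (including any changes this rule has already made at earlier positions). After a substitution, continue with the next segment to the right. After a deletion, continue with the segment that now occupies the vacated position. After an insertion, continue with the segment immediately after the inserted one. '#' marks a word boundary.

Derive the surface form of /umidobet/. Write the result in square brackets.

1 Degemination: no change — [umidobet]
2 Initial Consonant Epenthesis: [umidobet] → [tumidobet]
3 Intervocalic Lenition: [tumidobet] → [tumizovet]
4 Syncope: [tumizovet] → [tumzovet]

[tumzovet]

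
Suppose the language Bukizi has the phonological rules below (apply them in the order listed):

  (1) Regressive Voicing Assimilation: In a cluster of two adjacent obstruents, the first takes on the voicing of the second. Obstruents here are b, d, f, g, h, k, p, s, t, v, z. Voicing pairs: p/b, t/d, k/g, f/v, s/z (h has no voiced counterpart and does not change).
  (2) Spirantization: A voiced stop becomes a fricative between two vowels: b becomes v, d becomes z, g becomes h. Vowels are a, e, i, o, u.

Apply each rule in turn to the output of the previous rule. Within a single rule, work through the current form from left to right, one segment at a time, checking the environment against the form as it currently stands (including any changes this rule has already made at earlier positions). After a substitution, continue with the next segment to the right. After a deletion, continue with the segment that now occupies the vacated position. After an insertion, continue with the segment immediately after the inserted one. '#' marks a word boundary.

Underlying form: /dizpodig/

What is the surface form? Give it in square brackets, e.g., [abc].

(1) Regressive Voicing Assimilation: [dizpodig] → [dispodig]
(2) Spirantization: [dispodig] → [dispozig]

[dispozig]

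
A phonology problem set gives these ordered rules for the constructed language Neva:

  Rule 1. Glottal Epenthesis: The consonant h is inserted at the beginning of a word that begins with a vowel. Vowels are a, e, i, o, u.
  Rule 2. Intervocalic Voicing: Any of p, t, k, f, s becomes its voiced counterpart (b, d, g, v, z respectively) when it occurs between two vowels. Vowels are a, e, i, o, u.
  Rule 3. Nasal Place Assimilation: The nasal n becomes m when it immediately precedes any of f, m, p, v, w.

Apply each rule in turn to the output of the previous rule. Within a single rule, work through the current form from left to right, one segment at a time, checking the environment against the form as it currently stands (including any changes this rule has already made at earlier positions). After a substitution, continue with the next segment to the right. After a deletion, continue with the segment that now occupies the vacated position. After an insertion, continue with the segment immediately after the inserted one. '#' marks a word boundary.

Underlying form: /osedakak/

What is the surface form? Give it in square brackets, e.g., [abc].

Rule 1 Glottal Epenthesis: [osedakak] → [hosedakak]
Rule 2 Intervocalic Voicing: [hosedakak] → [hozedagak]
Rule 3 Nasal Place Assimilation: no change — [hozedagak]

[hozedagak]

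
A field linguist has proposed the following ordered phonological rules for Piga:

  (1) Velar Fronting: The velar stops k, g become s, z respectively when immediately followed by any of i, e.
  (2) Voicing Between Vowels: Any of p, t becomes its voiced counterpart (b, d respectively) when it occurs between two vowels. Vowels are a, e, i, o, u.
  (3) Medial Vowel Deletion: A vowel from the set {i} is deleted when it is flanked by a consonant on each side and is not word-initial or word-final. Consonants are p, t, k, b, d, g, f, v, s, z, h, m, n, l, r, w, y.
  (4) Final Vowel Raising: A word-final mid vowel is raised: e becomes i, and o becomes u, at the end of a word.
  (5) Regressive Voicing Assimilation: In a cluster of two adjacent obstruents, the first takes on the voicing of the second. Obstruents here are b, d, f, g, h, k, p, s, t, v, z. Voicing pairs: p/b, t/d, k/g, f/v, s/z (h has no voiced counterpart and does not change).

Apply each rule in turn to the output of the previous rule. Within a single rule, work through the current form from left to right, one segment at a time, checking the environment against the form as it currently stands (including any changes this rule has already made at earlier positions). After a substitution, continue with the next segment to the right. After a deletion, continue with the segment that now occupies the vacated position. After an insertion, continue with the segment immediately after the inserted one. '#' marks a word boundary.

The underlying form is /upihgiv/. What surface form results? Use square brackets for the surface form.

[uphzv]

(1) Velar Fronting: [upihgiv] → [upihziv]
(2) Voicing Between Vowels: [upihziv] → [ubihziv]
(3) Medial Vowel Deletion: [ubihziv] → [ubhzv]
(4) Final Vowel Raising: no change — [ubhzv]
(5) Regressive Voicing Assimilation: [ubhzv] → [uphzv]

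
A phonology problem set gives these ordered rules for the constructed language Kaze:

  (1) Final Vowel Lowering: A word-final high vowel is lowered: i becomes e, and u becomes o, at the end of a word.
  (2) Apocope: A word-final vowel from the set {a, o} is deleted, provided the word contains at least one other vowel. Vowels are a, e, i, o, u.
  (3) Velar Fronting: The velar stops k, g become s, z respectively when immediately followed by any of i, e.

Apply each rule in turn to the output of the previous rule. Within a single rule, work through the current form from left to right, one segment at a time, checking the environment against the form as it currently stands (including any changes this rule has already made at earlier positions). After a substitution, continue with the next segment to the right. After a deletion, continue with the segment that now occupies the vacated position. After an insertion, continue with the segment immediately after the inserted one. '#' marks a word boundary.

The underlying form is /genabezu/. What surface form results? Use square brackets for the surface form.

(1) Final Vowel Lowering: [genabezu] → [genabezo]
(2) Apocope: [genabezo] → [genabez]
(3) Velar Fronting: [genabez] → [zenabez]

[zenabez]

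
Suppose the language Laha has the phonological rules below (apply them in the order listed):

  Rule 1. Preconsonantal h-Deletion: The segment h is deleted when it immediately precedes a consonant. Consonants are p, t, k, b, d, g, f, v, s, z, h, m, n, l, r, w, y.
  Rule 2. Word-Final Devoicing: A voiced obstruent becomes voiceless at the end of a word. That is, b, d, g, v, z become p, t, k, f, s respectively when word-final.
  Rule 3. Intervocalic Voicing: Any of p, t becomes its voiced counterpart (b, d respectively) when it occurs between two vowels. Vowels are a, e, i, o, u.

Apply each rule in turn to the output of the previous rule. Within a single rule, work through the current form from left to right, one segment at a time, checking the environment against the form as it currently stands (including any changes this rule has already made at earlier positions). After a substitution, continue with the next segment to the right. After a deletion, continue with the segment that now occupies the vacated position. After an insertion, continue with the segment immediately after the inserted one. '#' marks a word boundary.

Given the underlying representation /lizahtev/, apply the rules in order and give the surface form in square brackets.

Rule 1 Preconsonantal h-Deletion: [lizahtev] → [lizatev]
Rule 2 Word-Final Devoicing: [lizatev] → [lizatef]
Rule 3 Intervocalic Voicing: [lizatef] → [lizadef]

[lizadef]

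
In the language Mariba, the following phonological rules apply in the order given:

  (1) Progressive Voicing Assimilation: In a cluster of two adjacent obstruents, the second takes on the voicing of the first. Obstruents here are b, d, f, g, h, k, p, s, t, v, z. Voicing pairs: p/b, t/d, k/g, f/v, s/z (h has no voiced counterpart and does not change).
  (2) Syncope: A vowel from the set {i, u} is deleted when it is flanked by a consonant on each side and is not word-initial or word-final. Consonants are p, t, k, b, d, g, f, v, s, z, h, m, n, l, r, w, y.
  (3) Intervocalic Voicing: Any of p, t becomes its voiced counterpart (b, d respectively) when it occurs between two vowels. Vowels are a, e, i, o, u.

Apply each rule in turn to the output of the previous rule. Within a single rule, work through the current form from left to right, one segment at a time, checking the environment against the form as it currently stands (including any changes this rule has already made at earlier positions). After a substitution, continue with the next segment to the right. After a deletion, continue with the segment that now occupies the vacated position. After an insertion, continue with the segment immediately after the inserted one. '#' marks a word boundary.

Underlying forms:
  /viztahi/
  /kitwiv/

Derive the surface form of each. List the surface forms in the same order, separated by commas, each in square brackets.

/viztahi/:
  (1) Progressive Voicing Assimilation: [viztahi] → [vizdahi]
  (2) Syncope: [vizdahi] → [vzdahi]
  (3) Intervocalic Voicing: no change — [vzdahi]
/kitwiv/:
  (1) Progressive Voicing Assimilation: no change — [kitwiv]
  (2) Syncope: [kitwiv] → [ktwv]
  (3) Intervocalic Voicing: no change — [ktwv]

[vzdahi], [ktwv]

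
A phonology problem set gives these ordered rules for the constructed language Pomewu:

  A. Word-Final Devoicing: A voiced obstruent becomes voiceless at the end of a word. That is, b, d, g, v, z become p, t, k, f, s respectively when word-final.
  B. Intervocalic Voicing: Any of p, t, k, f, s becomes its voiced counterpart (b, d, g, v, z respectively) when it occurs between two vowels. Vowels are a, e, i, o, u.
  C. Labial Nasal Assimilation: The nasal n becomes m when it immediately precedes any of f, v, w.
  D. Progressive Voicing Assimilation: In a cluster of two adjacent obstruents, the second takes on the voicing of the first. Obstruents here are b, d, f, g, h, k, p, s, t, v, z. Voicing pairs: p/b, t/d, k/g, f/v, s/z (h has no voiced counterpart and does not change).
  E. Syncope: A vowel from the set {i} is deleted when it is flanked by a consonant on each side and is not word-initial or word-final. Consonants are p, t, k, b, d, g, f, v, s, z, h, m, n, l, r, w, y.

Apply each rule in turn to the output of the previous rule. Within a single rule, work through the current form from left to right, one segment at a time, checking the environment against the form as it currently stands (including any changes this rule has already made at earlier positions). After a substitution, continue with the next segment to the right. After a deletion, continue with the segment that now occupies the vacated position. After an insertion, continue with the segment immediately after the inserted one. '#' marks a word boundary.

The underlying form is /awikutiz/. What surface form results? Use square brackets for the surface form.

A Word-Final Devoicing: [awikutiz] → [awikutis]
B Intervocalic Voicing: [awikutis] → [awigudis]
C Labial Nasal Assimilation: no change — [awigudis]
D Progressive Voicing Assimilation: no change — [awigudis]
E Syncope: [awigudis] → [awguds]

[awguds]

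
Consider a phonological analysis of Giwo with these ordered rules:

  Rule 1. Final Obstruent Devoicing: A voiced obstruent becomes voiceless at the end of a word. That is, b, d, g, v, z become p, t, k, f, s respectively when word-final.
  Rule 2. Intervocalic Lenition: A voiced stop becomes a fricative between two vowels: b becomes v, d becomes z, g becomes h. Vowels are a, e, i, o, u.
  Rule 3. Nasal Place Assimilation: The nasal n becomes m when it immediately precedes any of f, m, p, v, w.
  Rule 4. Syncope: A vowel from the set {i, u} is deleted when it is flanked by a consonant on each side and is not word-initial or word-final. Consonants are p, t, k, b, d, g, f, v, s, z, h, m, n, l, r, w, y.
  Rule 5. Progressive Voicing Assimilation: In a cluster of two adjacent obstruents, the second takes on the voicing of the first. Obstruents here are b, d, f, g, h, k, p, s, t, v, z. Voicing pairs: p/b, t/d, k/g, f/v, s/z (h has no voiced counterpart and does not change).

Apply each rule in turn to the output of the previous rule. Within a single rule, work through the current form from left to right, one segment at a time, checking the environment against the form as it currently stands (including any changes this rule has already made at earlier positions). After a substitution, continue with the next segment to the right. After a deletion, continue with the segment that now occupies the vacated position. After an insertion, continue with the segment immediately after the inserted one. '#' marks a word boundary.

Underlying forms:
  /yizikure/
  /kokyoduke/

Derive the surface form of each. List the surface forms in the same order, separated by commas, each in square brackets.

[yzgre], [kokyozge]

/yizikure/:
  Rule 1 Final Obstruent Devoicing: no change — [yizikure]
  Rule 2 Intervocalic Lenition: no change — [yizikure]
  Rule 3 Nasal Place Assimilation: no change — [yizikure]
  Rule 4 Syncope: [yizikure] → [yzkre]
  Rule 5 Progressive Voicing Assimilation: [yzkre] → [yzgre]
/kokyoduke/:
  Rule 1 Final Obstruent Devoicing: no change — [kokyoduke]
  Rule 2 Intervocalic Lenition: [kokyoduke] → [kokyozuke]
  Rule 3 Nasal Place Assimilation: no change — [kokyozuke]
  Rule 4 Syncope: [kokyozuke] → [kokyozke]
  Rule 5 Progressive Voicing Assimilation: [kokyozke] → [kokyozge]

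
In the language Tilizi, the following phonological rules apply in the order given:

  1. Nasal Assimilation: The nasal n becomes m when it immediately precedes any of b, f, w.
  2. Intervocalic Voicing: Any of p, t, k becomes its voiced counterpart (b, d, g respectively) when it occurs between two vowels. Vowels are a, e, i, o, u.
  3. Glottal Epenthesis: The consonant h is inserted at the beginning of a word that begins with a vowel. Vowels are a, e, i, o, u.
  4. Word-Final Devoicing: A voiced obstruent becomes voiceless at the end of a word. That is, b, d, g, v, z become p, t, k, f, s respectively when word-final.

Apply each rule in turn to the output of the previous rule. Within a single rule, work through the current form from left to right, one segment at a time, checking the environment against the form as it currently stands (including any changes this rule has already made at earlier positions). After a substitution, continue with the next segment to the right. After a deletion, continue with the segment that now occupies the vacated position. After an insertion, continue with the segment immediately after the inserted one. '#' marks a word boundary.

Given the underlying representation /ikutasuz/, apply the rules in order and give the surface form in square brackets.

[higudasus]

1 Nasal Assimilation: no change — [ikutasuz]
2 Intervocalic Voicing: [ikutasuz] → [igudasuz]
3 Glottal Epenthesis: [igudasuz] → [higudasuz]
4 Word-Final Devoicing: [higudasuz] → [higudasus]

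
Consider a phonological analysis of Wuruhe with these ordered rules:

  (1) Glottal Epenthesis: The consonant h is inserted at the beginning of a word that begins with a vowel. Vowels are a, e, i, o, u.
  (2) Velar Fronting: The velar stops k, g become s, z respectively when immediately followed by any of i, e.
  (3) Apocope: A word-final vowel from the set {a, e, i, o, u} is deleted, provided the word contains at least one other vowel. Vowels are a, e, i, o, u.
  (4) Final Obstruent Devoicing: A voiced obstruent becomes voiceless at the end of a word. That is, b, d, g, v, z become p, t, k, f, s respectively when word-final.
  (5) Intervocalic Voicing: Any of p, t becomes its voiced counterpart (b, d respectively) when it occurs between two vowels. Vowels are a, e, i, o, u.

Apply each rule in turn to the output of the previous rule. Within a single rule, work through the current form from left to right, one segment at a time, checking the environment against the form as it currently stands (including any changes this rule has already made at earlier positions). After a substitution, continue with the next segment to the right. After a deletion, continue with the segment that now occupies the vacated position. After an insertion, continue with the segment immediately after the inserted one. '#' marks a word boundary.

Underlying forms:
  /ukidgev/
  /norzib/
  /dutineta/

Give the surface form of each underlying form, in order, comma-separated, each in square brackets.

[husidzef], [norzip], [dudinet]

/ukidgev/:
  (1) Glottal Epenthesis: [ukidgev] → [hukidgev]
  (2) Velar Fronting: [hukidgev] → [husidzev]
  (3) Apocope: no change — [husidzev]
  (4) Final Obstruent Devoicing: [husidzev] → [husidzef]
  (5) Intervocalic Voicing: no change — [husidzef]
/norzib/:
  (1) Glottal Epenthesis: no change — [norzib]
  (2) Velar Fronting: no change — [norzib]
  (3) Apocope: no change — [norzib]
  (4) Final Obstruent Devoicing: [norzib] → [norzip]
  (5) Intervocalic Voicing: no change — [norzip]
/dutineta/:
  (1) Glottal Epenthesis: no change — [dutineta]
  (2) Velar Fronting: no change — [dutineta]
  (3) Apocope: [dutineta] → [dutinet]
  (4) Final Obstruent Devoicing: no change — [dutinet]
  (5) Intervocalic Voicing: [dutinet] → [dudinet]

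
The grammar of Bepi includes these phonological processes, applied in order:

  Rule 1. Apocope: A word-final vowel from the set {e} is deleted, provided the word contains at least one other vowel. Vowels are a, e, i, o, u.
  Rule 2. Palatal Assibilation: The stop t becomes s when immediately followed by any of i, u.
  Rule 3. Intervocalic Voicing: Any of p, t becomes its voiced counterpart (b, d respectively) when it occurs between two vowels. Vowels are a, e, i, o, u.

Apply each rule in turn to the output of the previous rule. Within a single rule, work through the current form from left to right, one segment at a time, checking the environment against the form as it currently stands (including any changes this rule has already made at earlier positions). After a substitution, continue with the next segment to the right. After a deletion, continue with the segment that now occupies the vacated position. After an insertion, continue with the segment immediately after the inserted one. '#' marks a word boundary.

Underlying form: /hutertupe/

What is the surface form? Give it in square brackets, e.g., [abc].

[hudersup]

Rule 1 Apocope: [hutertupe] → [hutertup]
Rule 2 Palatal Assibilation: [hutertup] → [hutersup]
Rule 3 Intervocalic Voicing: [hutersup] → [hudersup]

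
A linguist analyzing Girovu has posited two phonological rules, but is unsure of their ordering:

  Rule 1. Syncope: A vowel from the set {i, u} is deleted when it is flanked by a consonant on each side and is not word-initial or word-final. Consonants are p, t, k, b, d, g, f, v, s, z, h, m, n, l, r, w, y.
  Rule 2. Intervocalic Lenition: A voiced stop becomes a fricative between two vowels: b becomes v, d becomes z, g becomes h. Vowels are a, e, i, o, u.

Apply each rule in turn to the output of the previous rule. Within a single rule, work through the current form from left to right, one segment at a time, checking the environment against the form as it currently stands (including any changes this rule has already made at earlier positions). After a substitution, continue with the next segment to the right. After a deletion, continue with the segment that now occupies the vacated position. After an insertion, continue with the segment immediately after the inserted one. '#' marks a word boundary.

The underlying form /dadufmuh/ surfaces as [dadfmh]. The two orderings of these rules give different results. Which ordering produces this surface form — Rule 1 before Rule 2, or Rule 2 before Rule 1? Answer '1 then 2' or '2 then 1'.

Order 1 then 2:
  1 Syncope: [dadufmuh] → [dadfmh]
  2 Intervocalic Lenition: no change — [dadfmh]
  result: [dadfmh]
Order 2 then 1:
  2 Intervocalic Lenition: [dadufmuh] → [dazufmuh]
  1 Syncope: [dazufmuh] → [dazfmh]
  result: [dazfmh]

1 then 2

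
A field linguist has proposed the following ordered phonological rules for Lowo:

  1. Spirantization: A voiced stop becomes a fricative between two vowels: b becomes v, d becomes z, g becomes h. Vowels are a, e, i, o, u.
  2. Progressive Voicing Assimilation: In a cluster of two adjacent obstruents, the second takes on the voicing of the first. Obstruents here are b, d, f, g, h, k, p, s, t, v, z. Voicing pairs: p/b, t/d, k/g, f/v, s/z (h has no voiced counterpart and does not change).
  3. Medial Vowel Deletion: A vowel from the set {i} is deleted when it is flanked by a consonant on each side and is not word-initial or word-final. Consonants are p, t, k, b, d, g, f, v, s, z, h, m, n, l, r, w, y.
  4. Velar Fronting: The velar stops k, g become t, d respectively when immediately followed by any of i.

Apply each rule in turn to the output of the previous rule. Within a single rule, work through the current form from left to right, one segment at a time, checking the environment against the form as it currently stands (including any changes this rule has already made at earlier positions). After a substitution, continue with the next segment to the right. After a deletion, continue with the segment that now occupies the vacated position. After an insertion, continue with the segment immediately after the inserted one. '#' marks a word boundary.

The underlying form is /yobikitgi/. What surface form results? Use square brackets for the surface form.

[yovktti]

1 Spirantization: [yobikitgi] → [yovikitgi]
2 Progressive Voicing Assimilation: [yovikitgi] → [yovikitki]
3 Medial Vowel Deletion: [yovikitki] → [yovktki]
4 Velar Fronting: [yovktki] → [yovktti]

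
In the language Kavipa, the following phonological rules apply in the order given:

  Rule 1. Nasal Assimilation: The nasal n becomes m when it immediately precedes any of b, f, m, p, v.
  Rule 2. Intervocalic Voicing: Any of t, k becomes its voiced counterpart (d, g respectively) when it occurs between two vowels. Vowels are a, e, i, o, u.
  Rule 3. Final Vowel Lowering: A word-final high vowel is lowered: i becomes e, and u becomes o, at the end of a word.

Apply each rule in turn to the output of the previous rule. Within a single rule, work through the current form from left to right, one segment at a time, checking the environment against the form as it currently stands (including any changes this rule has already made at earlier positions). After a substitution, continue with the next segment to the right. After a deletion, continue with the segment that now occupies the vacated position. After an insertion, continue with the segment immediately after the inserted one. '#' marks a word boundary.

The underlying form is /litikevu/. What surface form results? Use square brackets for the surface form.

[lidigevo]

Rule 1 Nasal Assimilation: no change — [litikevu]
Rule 2 Intervocalic Voicing: [litikevu] → [lidigevu]
Rule 3 Final Vowel Lowering: [lidigevu] → [lidigevo]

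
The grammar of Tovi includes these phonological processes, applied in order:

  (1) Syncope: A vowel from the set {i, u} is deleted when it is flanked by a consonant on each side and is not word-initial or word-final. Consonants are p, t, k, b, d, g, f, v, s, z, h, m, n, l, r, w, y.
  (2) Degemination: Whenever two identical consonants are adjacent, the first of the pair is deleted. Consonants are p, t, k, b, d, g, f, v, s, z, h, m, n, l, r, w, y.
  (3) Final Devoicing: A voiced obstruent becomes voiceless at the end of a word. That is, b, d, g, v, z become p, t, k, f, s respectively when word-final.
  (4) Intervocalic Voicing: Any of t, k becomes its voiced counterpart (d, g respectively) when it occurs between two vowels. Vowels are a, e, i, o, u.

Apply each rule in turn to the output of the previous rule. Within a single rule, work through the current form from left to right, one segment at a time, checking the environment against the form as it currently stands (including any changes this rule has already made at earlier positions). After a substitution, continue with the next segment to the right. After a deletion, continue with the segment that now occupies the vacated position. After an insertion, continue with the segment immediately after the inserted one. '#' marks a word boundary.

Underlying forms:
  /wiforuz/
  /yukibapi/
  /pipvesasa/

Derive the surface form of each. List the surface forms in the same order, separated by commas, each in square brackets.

[wfors], [ykbapi], [pvesasa]

/wiforuz/:
  (1) Syncope: [wiforuz] → [wforz]
  (2) Degemination: no change — [wforz]
  (3) Final Devoicing: [wforz] → [wfors]
  (4) Intervocalic Voicing: no change — [wfors]
/yukibapi/:
  (1) Syncope: [yukibapi] → [ykbapi]
  (2) Degemination: no change — [ykbapi]
  (3) Final Devoicing: no change — [ykbapi]
  (4) Intervocalic Voicing: no change — [ykbapi]
/pipvesasa/:
  (1) Syncope: [pipvesasa] → [ppvesasa]
  (2) Degemination: [ppvesasa] → [pvesasa]
  (3) Final Devoicing: no change — [pvesasa]
  (4) Intervocalic Voicing: no change — [pvesasa]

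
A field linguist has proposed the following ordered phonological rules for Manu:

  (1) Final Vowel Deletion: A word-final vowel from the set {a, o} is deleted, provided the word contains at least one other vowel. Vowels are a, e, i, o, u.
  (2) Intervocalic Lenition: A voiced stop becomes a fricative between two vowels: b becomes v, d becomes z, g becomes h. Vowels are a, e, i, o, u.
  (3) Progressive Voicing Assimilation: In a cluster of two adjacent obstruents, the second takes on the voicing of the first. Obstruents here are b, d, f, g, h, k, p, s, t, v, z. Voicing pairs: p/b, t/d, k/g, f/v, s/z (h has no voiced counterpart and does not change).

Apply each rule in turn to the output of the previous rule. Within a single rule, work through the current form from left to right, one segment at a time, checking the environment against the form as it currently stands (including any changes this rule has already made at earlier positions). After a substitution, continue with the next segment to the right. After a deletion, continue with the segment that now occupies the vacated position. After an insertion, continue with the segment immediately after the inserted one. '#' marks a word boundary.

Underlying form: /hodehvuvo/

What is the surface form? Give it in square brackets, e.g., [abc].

(1) Final Vowel Deletion: [hodehvuvo] → [hodehvuv]
(2) Intervocalic Lenition: [hodehvuv] → [hozehvuv]
(3) Progressive Voicing Assimilation: [hozehvuv] → [hozehfuv]

[hozehfuv]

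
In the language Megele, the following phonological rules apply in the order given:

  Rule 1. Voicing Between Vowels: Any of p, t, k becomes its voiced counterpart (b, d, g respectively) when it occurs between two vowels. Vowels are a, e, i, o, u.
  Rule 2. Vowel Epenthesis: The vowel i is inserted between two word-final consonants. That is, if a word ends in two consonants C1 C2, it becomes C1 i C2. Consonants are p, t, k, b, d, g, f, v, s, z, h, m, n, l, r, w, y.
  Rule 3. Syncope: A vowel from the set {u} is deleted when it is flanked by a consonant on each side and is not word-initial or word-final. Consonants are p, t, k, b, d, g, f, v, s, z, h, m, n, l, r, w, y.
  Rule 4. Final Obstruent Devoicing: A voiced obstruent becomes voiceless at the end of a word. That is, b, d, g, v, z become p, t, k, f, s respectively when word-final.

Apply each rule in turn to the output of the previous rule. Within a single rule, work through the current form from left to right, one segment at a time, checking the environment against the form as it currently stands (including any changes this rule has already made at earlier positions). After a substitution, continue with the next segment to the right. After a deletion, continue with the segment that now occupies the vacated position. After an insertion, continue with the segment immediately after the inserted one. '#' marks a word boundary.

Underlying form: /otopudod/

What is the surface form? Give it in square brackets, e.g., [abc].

Rule 1 Voicing Between Vowels: [otopudod] → [odobudod]
Rule 2 Vowel Epenthesis: no change — [odobudod]
Rule 3 Syncope: [odobudod] → [odobdod]
Rule 4 Final Obstruent Devoicing: [odobdod] → [odobdot]

[odobdot]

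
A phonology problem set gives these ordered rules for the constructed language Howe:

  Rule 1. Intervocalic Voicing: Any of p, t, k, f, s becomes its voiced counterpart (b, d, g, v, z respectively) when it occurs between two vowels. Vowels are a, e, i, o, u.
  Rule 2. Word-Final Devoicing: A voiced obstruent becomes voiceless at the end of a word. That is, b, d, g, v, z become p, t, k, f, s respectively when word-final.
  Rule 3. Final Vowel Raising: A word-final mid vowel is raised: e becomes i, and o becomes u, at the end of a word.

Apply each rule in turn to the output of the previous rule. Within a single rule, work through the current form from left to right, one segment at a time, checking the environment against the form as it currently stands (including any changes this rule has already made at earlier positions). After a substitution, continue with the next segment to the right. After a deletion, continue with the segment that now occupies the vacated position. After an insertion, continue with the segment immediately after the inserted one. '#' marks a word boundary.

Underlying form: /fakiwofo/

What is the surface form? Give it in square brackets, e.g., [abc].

Rule 1 Intervocalic Voicing: [fakiwofo] → [fagiwovo]
Rule 2 Word-Final Devoicing: no change — [fagiwovo]
Rule 3 Final Vowel Raising: [fagiwovo] → [fagiwovu]

[fagiwovu]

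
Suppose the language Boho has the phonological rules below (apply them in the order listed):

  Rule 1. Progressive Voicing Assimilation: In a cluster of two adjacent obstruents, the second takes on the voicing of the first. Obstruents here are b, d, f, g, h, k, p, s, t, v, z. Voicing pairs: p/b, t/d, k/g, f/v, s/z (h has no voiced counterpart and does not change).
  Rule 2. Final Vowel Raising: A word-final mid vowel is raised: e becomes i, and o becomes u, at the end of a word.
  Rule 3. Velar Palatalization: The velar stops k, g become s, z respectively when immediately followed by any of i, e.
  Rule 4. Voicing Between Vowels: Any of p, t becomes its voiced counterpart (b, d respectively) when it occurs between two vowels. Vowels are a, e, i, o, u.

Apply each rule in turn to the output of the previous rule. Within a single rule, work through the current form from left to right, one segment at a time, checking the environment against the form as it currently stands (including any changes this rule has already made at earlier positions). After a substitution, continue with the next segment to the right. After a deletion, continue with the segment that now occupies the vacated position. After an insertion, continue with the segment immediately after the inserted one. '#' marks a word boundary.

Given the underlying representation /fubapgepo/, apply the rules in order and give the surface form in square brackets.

Rule 1 Progressive Voicing Assimilation: [fubapgepo] → [fubapkepo]
Rule 2 Final Vowel Raising: [fubapkepo] → [fubapkepu]
Rule 3 Velar Palatalization: [fubapkepu] → [fubapsepu]
Rule 4 Voicing Between Vowels: [fubapsepu] → [fubapsebu]

[fubapsebu]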